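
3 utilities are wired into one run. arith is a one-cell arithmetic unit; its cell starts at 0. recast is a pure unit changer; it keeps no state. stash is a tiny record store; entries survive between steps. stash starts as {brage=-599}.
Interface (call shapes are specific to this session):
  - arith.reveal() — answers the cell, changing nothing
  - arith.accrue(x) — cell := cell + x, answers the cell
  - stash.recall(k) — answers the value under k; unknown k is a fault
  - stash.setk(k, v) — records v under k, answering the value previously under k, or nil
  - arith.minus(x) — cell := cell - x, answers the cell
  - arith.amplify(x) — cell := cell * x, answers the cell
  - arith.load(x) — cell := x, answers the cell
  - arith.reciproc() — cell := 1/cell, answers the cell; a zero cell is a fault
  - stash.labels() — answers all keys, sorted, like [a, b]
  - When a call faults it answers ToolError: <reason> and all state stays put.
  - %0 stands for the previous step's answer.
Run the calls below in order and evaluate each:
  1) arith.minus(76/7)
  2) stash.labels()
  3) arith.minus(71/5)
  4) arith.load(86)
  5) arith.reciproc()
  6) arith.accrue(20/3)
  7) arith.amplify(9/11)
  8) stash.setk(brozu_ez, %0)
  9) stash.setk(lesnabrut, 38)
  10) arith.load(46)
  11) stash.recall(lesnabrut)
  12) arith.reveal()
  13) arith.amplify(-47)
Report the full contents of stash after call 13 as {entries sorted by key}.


Answer: {brage=-599, brozu_ez=5169/946, lesnabrut=38}

Derivation:
[in] arith.minus x=76/7
[out] -76/7
[in] stash.labels
[out] [brage]
[in] arith.minus x=71/5
[out] -877/35
[in] arith.load x=86
[out] 86
[in] arith.reciproc
[out] 1/86
[in] arith.accrue x=20/3
[out] 1723/258
[in] arith.amplify x=9/11
[out] 5169/946
[in] stash.setk k=brozu_ez v=%0
[out] nil
[in] stash.setk k=lesnabrut v=38
[out] nil
[in] arith.load x=46
[out] 46
[in] stash.recall k=lesnabrut
[out] 38
[in] arith.reveal
[out] 46
[in] arith.amplify x=-47
[out] -2162


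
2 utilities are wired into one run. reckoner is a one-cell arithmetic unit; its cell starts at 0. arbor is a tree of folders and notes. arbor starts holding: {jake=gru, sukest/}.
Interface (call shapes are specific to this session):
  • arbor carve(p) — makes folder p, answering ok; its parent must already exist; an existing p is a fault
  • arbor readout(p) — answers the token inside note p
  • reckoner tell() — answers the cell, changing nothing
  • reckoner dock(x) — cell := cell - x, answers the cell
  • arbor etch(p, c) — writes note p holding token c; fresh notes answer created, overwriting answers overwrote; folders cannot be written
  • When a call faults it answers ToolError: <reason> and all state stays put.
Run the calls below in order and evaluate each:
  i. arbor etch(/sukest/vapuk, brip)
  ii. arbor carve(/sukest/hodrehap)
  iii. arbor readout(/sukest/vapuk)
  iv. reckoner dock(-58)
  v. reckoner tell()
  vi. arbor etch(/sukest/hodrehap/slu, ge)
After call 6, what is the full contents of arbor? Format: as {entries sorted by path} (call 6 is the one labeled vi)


Next I call arbor etch passing p: /sukest/vapuk, c: brip, yielding created.
Now I run arbor carve passing p: /sukest/hodrehap, yielding ok.
I run arbor readout passing p: /sukest/vapuk, → brip.
Then reckoner dock passing x: -58, and observe 58.
Calling reckoner tell(), and see 58.
I use arbor etch passing p: /sukest/hodrehap/slu, c: ge, and observe created.

Answer: {jake=gru, sukest/, sukest/hodrehap/, sukest/hodrehap/slu=ge, sukest/vapuk=brip}


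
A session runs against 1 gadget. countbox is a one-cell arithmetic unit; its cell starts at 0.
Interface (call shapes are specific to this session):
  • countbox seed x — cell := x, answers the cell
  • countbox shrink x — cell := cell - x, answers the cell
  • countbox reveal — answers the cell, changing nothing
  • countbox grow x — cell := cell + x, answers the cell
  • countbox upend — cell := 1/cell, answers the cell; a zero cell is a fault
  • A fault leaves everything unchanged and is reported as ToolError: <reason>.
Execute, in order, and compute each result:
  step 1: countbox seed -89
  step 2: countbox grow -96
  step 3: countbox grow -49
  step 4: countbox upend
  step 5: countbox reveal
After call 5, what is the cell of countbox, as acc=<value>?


Answer: acc=-1/234

Derivation:
>>> countbox seed x: -89
[out] -89
>>> countbox grow x: -96
[out] -185
>>> countbox grow x: -49
[out] -234
>>> countbox upend
[out] -1/234
>>> countbox reveal
[out] -1/234


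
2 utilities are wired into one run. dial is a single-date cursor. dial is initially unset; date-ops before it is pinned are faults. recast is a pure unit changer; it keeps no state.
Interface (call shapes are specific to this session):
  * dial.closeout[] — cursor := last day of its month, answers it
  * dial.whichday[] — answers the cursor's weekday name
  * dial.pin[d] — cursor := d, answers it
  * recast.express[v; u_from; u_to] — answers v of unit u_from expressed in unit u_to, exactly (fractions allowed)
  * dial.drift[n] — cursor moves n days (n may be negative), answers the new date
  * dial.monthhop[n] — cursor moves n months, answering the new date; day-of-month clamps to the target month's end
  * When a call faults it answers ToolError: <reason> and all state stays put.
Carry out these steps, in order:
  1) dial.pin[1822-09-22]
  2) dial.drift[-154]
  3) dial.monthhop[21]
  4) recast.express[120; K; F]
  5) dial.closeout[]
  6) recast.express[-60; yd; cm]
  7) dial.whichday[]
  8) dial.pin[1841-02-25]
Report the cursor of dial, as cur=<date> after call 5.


Now I run dial.pin on d→1822-09-22, and see 1822-09-22.
Using dial.drift on n→-154, yielding 1822-04-21.
Now I run dial.monthhop on n→21, and observe 1824-01-21.
I call recast.express on v→120, u_from→K, u_to→F, and get -24367/100.
Invoking dial.closeout(), and observe 1824-01-31.
I call recast.express on v→-60, u_from→yd, u_to→cm, which returns -27432/5.
Then dial.whichday, giving Saturday.
Calling dial.pin on d→1841-02-25: 1841-02-25.

Answer: cur=1824-01-31


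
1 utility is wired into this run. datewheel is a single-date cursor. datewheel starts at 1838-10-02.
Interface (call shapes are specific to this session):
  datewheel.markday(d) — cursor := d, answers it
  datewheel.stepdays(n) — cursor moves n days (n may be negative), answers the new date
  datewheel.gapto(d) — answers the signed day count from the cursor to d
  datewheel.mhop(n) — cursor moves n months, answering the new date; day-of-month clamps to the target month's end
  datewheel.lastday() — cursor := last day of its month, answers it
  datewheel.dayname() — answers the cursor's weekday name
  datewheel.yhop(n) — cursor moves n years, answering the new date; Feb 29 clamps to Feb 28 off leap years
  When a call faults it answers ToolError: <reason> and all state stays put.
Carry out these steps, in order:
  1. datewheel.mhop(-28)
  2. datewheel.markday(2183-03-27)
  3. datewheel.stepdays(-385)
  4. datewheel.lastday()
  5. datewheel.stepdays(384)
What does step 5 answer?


Answer: 2183-04-19

Derivation:
Step: datewheel.mhop[n='-28']
Result: 1836-06-02
Step: datewheel.markday[d='2183-03-27']
Result: 2183-03-27
Step: datewheel.stepdays[n='-385']
Result: 2182-03-07
Step: datewheel.lastday[]
Result: 2182-03-31
Step: datewheel.stepdays[n='384']
Result: 2183-04-19


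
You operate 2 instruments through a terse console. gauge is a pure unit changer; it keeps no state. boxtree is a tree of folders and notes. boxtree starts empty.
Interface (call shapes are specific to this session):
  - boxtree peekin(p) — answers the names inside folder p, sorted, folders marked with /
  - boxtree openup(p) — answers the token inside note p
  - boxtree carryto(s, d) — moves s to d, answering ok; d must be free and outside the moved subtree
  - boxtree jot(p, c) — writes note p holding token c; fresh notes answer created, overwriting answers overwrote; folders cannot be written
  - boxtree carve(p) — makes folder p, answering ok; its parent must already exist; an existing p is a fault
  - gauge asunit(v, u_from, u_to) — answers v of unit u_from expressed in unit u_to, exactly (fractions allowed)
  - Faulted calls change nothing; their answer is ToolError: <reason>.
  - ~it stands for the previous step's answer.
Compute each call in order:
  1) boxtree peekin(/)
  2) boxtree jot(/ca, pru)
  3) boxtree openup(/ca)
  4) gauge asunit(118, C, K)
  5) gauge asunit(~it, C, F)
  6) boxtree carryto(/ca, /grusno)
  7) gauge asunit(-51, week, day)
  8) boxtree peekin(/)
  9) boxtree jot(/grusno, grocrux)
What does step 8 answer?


// boxtree peekin(/) ~> []
// boxtree jot(/ca, pru) ~> created
// boxtree openup(/ca) ~> pru
// gauge asunit(118, C, K) ~> 7823/20
// gauge asunit(~it, C, F) ~> 73607/100
// boxtree carryto(/ca, /grusno) ~> ok
// gauge asunit(-51, week, day) ~> -357
// boxtree peekin(/) ~> [grusno]
// boxtree jot(/grusno, grocrux) ~> overwrote

Answer: [grusno]


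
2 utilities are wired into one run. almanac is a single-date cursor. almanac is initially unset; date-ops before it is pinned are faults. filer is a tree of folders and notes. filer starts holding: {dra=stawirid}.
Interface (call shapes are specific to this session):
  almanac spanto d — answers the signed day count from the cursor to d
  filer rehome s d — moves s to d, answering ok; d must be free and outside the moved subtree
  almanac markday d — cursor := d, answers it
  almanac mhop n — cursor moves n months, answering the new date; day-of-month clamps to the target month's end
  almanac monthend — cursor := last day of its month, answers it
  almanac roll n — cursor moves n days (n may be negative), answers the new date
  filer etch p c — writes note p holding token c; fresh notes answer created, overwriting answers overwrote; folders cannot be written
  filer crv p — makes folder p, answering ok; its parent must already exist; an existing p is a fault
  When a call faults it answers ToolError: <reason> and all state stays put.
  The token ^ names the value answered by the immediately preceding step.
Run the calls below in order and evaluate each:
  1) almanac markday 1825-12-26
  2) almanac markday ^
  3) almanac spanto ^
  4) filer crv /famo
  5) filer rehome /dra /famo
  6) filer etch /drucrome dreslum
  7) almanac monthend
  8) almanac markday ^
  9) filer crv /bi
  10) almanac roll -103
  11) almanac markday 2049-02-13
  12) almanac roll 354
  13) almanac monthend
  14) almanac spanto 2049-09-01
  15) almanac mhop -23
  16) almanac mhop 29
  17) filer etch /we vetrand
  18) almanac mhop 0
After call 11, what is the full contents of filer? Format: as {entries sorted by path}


Answer: {bi/, dra=stawirid, drucrome=dreslum, famo/}

Derivation:
→ almanac markday(1825-12-26)
← 1825-12-26
→ almanac markday(^)
← 1825-12-26
→ almanac spanto(^)
← 0
→ filer crv(/famo)
← ok
→ filer rehome(/dra, /famo)
← ToolError: exists
→ filer etch(/drucrome, dreslum)
← created
→ almanac monthend()
← 1825-12-31
→ almanac markday(^)
← 1825-12-31
→ filer crv(/bi)
← ok
→ almanac roll(-103)
← 1825-09-19
→ almanac markday(2049-02-13)
← 2049-02-13
→ almanac roll(354)
← 2050-02-02
→ almanac monthend()
← 2050-02-28
→ almanac spanto(2049-09-01)
← -180
→ almanac mhop(-23)
← 2048-03-28
→ almanac mhop(29)
← 2050-08-28
→ filer etch(/we, vetrand)
← created
→ almanac mhop(0)
← 2050-08-28


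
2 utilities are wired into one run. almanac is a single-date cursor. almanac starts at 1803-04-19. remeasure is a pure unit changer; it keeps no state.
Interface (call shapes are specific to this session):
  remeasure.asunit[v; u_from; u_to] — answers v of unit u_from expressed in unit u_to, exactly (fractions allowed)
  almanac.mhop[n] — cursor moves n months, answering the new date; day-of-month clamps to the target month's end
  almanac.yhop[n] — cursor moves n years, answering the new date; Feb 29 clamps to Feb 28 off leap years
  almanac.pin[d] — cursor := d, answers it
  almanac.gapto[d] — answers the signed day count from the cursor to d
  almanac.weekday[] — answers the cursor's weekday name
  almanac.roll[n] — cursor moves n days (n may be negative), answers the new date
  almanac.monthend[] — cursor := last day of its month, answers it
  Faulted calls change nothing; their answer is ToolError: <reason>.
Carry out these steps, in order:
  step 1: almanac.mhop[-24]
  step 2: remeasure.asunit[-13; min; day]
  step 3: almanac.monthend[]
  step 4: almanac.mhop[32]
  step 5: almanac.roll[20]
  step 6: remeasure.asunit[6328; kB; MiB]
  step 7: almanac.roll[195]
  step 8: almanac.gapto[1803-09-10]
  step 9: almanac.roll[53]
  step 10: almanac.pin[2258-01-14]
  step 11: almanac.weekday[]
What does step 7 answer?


Answer: 1804-08-01

Derivation:
Act: almanac.mhop[n='-24']
Obs: 1801-04-19
Act: remeasure.asunit[v='-13'; u_from='min'; u_to='day']
Obs: -13/1440
Act: almanac.monthend[]
Obs: 1801-04-30
Act: almanac.mhop[n='32']
Obs: 1803-12-30
Act: almanac.roll[n='20']
Obs: 1804-01-19
Act: remeasure.asunit[v='6328'; u_from='kB'; u_to='MiB']
Obs: 98875/16384
Act: almanac.roll[n='195']
Obs: 1804-08-01
Act: almanac.gapto[d='1803-09-10']
Obs: -326
Act: almanac.roll[n='53']
Obs: 1804-09-23
Act: almanac.pin[d='2258-01-14']
Obs: 2258-01-14
Act: almanac.weekday[]
Obs: Thursday


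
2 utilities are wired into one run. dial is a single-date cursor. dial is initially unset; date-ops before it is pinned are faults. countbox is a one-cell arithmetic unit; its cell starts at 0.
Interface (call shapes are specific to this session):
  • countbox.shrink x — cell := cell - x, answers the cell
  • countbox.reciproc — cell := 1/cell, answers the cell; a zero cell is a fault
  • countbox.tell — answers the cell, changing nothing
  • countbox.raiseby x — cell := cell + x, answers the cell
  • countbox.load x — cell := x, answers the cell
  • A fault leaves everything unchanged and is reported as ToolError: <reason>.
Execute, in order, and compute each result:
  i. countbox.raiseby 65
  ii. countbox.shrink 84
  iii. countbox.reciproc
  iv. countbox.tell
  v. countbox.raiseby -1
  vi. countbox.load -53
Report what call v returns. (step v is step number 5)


$ countbox.raiseby x→65
[out] 65
$ countbox.shrink x→84
[out] -19
$ countbox.reciproc
[out] -1/19
$ countbox.tell
[out] -1/19
$ countbox.raiseby x→-1
[out] -20/19
$ countbox.load x→-53
[out] -53

Answer: -20/19


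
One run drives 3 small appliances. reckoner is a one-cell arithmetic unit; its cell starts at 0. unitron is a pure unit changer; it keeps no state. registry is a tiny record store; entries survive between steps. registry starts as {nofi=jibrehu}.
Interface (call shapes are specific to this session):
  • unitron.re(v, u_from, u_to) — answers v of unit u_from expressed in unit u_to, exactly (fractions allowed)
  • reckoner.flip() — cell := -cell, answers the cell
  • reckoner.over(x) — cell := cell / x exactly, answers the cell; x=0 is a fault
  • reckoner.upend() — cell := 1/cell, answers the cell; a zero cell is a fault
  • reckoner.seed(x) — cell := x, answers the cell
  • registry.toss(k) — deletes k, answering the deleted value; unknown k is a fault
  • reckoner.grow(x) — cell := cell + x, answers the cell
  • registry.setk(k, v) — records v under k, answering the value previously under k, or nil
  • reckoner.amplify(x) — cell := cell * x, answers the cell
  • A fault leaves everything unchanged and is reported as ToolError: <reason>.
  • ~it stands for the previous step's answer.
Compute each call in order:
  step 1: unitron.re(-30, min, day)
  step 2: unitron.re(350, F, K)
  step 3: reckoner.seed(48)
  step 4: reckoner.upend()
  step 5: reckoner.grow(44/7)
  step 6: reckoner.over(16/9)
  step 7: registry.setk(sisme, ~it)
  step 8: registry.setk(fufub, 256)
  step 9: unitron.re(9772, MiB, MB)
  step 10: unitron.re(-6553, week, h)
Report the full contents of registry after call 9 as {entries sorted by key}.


Next I call unitron.re(v='-30', u_from='min', u_to='day'), — result: -1/48.
Using unitron.re(v='350', u_from='F', u_to='K'), yielding 26989/60.
I use reckoner.seed(x='48'), which returns 48.
I run reckoner.upend, giving 1/48.
I call reckoner.grow(x='44/7'), which returns 2119/336.
Calling reckoner.over(x='16/9'), which returns 6357/1792.
I invoke registry.setk(k='sisme', v='~it'), giving nil.
I try registry.setk(k='fufub', v='256'): nil.
Calling unitron.re(v='9772', u_from='MiB', u_to='MB'): 160104448/15625.
I call unitron.re(v='-6553', u_from='week', u_to='h'), and see -1100904.

Answer: {fufub=256, nofi=jibrehu, sisme=6357/1792}


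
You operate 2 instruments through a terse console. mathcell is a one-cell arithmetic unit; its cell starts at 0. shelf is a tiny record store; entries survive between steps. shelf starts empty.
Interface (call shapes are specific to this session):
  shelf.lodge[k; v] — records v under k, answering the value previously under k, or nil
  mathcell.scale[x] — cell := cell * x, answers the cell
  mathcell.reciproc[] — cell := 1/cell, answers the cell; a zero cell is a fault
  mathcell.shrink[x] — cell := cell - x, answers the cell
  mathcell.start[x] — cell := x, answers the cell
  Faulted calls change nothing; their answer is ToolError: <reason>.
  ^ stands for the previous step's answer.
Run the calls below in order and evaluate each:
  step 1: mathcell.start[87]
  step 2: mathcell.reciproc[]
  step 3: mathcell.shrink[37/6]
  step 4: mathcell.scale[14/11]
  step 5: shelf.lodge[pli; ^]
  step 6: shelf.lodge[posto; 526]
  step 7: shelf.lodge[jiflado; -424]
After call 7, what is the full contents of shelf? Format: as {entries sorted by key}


Answer: {jiflado=-424, pli=-2499/319, posto=526}

Derivation:
> start x=87
= 87
> reciproc
= 1/87
> shrink x=37/6
= -357/58
> scale x=14/11
= -2499/319
> lodge k=pli v=^
= nil
> lodge k=posto v=526
= nil
> lodge k=jiflado v=-424
= nil


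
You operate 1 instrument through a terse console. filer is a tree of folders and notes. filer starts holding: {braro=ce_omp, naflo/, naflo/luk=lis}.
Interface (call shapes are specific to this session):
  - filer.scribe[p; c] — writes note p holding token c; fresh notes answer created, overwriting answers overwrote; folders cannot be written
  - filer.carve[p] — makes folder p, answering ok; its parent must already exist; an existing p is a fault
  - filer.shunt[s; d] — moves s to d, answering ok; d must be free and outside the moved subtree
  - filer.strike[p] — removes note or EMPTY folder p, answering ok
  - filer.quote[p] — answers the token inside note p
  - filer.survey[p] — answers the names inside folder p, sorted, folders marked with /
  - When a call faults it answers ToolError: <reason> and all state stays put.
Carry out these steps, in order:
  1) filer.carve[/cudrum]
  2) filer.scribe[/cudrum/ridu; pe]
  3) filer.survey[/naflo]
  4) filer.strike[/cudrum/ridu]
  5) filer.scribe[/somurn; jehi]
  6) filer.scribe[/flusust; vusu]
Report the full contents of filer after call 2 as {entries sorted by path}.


CALL filer.carve[/cudrum]
RET  ok
CALL filer.scribe[/cudrum/ridu; pe]
RET  created
CALL filer.survey[/naflo]
RET  [luk]
CALL filer.strike[/cudrum/ridu]
RET  ok
CALL filer.scribe[/somurn; jehi]
RET  created
CALL filer.scribe[/flusust; vusu]
RET  created

Answer: {braro=ce_omp, cudrum/, cudrum/ridu=pe, naflo/, naflo/luk=lis}


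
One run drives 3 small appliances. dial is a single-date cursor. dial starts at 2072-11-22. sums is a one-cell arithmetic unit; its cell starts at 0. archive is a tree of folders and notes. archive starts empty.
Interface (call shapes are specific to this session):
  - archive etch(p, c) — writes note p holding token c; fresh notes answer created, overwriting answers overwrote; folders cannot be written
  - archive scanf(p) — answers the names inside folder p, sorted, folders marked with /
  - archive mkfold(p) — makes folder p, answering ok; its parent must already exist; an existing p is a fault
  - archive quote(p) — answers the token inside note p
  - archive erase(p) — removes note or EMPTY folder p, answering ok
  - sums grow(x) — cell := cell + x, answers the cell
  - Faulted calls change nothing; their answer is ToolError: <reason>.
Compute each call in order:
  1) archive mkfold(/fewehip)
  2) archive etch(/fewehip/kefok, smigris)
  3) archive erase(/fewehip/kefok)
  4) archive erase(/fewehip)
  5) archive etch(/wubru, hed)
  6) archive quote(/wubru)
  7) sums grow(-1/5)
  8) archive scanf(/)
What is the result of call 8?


% archive mkfold p=/fewehip
= ok
% archive etch p=/fewehip/kefok c=smigris
= created
% archive erase p=/fewehip/kefok
= ok
% archive erase p=/fewehip
= ok
% archive etch p=/wubru c=hed
= created
% archive quote p=/wubru
= hed
% sums grow x=-1/5
= -1/5
% archive scanf p=/
= [wubru]

Answer: [wubru]


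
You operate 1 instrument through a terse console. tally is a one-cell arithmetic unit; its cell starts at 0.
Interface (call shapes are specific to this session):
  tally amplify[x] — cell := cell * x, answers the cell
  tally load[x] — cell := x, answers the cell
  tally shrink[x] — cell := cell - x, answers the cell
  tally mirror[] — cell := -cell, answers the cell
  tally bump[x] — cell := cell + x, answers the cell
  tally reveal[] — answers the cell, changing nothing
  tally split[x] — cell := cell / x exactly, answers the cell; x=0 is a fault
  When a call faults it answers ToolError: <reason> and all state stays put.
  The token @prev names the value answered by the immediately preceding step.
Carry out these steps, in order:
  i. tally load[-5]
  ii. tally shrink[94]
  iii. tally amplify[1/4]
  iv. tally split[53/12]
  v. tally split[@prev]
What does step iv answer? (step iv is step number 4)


I run tally load on x: -5, giving -5.
I call tally shrink on x: 94, which returns -99.
Then tally amplify on x: 1/4, giving -99/4.
Using tally split on x: 53/12, and see -297/53.
I invoke tally split on x: @prev, and see 1.

Answer: -297/53


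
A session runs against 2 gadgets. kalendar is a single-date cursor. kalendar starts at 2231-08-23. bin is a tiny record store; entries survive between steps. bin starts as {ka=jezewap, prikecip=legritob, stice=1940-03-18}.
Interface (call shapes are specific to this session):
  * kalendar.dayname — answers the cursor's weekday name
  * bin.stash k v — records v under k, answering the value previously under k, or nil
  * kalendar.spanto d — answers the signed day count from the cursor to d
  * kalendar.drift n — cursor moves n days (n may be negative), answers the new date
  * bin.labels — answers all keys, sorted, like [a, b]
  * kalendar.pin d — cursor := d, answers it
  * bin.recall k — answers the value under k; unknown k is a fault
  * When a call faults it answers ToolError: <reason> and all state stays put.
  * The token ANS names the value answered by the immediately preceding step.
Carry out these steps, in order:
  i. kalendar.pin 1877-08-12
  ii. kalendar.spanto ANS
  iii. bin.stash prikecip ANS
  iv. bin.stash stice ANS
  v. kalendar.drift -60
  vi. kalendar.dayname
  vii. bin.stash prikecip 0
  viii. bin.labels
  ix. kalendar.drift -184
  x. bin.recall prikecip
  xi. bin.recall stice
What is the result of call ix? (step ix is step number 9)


Answer: 1876-12-11

Derivation:
> kalendar.pin d→1877-08-12
= 1877-08-12
> kalendar.spanto d→ANS
= 0
> bin.stash k→prikecip v→ANS
= legritob
> bin.stash k→stice v→ANS
= 1940-03-18
> kalendar.drift n→-60
= 1877-06-13
> kalendar.dayname
= Wednesday
> bin.stash k→prikecip v→0
= 0
> bin.labels
= [ka, prikecip, stice]
> kalendar.drift n→-184
= 1876-12-11
> bin.recall k→prikecip
= 0
> bin.recall k→stice
= legritob


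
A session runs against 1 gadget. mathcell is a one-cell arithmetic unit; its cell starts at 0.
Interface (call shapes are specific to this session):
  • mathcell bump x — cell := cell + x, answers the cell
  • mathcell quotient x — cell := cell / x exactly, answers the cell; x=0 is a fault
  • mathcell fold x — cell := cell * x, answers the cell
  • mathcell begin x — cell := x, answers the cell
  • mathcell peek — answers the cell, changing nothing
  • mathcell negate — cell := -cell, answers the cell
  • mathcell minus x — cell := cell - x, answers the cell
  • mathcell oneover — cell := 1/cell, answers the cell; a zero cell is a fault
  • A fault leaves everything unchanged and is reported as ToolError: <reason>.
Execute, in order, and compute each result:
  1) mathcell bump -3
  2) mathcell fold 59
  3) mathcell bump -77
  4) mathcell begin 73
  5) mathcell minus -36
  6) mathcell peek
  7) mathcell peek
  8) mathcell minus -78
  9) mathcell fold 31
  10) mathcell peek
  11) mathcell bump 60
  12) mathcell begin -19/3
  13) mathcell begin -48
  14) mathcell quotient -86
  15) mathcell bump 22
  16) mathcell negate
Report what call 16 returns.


Answer: -970/43

Derivation:
;; 1. mathcell bump(x='-3') == -3
;; 2. mathcell fold(x='59') == -177
;; 3. mathcell bump(x='-77') == -254
;; 4. mathcell begin(x='73') == 73
;; 5. mathcell minus(x='-36') == 109
;; 6. mathcell peek() == 109
;; 7. mathcell peek() == 109
;; 8. mathcell minus(x='-78') == 187
;; 9. mathcell fold(x='31') == 5797
;; 10. mathcell peek() == 5797
;; 11. mathcell bump(x='60') == 5857
;; 12. mathcell begin(x='-19/3') == -19/3
;; 13. mathcell begin(x='-48') == -48
;; 14. mathcell quotient(x='-86') == 24/43
;; 15. mathcell bump(x='22') == 970/43
;; 16. mathcell negate() == -970/43


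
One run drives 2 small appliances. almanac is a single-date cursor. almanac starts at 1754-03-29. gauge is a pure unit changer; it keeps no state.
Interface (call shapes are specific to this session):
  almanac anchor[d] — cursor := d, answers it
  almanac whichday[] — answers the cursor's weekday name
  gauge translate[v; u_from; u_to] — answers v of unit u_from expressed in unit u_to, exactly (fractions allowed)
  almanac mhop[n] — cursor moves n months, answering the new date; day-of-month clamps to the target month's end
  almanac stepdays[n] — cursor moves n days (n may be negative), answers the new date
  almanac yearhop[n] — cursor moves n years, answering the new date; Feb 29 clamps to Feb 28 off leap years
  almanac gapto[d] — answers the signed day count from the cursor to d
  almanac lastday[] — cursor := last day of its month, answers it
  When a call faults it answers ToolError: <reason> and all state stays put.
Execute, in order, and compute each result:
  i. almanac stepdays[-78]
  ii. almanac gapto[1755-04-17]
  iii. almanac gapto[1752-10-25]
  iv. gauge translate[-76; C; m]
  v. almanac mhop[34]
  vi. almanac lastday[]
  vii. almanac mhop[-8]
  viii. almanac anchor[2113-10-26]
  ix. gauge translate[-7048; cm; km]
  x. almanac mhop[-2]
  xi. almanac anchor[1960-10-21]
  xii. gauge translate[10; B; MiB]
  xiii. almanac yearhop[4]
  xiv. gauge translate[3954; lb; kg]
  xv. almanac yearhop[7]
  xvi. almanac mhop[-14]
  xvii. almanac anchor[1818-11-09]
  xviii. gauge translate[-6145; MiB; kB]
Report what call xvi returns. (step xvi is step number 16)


~$ almanac stepdays -78
= 1754-01-10
~$ almanac gapto 1755-04-17
= 462
~$ almanac gapto 1752-10-25
= -442
~$ gauge translate -76 C m
= ToolError: incompatible units
~$ almanac mhop 34
= 1756-11-10
~$ almanac lastday
= 1756-11-30
~$ almanac mhop -8
= 1756-03-30
~$ almanac anchor 2113-10-26
= 2113-10-26
~$ gauge translate -7048 cm km
= -881/12500
~$ almanac mhop -2
= 2113-08-26
~$ almanac anchor 1960-10-21
= 1960-10-21
~$ gauge translate 10 B MiB
= 5/524288
~$ almanac yearhop 4
= 1964-10-21
~$ gauge translate 3954 lb kg
= 89675211549/50000000
~$ almanac yearhop 7
= 1971-10-21
~$ almanac mhop -14
= 1970-08-21
~$ almanac anchor 1818-11-09
= 1818-11-09
~$ gauge translate -6145 MiB kB
= -161087488/25

Answer: 1970-08-21


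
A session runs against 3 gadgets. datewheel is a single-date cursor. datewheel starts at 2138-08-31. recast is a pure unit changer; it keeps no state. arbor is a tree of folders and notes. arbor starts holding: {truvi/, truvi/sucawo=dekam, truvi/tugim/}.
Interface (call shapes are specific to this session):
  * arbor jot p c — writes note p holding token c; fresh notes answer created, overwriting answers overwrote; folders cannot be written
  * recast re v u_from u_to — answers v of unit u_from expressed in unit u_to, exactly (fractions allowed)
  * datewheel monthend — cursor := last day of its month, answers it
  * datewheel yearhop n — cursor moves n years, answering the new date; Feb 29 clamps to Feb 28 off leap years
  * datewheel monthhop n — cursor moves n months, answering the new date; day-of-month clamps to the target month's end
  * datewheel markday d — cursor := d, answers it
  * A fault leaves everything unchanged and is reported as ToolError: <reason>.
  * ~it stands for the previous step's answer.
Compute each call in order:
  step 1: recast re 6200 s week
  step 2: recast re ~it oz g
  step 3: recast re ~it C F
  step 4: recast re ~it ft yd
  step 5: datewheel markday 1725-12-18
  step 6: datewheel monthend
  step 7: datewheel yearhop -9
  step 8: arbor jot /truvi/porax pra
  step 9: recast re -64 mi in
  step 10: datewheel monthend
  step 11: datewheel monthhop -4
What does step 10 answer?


Answer: 1716-12-31

Derivation:
$ recast re v='6200' u_from='s' u_to='week'
[out] 31/3024
$ recast re v='~it' u_from='oz' u_to='g'
[out] 200876621/691200000
$ recast re v='~it' u_from='C' u_to='F'
[out] 12488876621/384000000
$ recast re v='~it' u_from='ft' u_to='yd'
[out] 12488876621/1152000000
$ datewheel markday d='1725-12-18'
[out] 1725-12-18
$ datewheel monthend
[out] 1725-12-31
$ datewheel yearhop n='-9'
[out] 1716-12-31
$ arbor jot p='/truvi/porax' c='pra'
[out] created
$ recast re v='-64' u_from='mi' u_to='in'
[out] -4055040
$ datewheel monthend
[out] 1716-12-31
$ datewheel monthhop n='-4'
[out] 1716-08-31


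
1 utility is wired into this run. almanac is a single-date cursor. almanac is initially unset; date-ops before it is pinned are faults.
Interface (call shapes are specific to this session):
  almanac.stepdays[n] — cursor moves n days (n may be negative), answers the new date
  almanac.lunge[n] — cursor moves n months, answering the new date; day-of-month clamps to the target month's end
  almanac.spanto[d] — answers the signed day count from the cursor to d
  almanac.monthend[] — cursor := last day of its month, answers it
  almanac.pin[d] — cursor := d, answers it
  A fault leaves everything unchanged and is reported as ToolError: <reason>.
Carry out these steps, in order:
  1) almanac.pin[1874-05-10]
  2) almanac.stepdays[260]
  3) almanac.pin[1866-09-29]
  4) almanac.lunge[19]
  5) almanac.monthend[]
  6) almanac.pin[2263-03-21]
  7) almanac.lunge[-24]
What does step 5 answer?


Answer: 1868-04-30

Derivation:
Now I run almanac.pin(1874-05-10): 1874-05-10.
Using almanac.stepdays(260), and observe 1875-01-25.
I try almanac.pin(1866-09-29), → 1866-09-29.
Invoking almanac.lunge(19), and get 1868-04-29.
I invoke almanac.monthend, yielding 1868-04-30.
I try almanac.pin(2263-03-21), and observe 2263-03-21.
Invoking almanac.lunge(-24), — result: 2261-03-21.


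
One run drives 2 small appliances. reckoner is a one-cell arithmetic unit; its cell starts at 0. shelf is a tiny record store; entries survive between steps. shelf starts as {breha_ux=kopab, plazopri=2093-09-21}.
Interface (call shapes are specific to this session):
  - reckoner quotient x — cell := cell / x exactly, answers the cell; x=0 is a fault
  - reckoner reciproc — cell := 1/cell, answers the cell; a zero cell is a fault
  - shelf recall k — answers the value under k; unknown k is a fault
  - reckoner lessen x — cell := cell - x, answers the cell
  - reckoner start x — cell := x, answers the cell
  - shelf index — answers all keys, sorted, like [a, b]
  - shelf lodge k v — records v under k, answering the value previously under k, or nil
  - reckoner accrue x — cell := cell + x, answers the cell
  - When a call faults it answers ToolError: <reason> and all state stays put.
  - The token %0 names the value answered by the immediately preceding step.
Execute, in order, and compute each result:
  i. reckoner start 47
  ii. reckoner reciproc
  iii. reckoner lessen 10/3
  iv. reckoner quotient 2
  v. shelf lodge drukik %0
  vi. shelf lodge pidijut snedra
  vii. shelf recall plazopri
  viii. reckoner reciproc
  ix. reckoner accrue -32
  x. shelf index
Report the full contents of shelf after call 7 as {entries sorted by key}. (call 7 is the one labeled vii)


Answer: {breha_ux=kopab, drukik=-467/282, pidijut=snedra, plazopri=2093-09-21}

Derivation:
// 1. reckoner start(x: 47) => 47
// 2. reckoner reciproc() => 1/47
// 3. reckoner lessen(x: 10/3) => -467/141
// 4. reckoner quotient(x: 2) => -467/282
// 5. shelf lodge(k: drukik, v: %0) => nil
// 6. shelf lodge(k: pidijut, v: snedra) => nil
// 7. shelf recall(k: plazopri) => 2093-09-21
// 8. reckoner reciproc() => -282/467
// 9. reckoner accrue(x: -32) => -15226/467
// 10. shelf index() => [breha_ux, drukik, pidijut, plazopri]


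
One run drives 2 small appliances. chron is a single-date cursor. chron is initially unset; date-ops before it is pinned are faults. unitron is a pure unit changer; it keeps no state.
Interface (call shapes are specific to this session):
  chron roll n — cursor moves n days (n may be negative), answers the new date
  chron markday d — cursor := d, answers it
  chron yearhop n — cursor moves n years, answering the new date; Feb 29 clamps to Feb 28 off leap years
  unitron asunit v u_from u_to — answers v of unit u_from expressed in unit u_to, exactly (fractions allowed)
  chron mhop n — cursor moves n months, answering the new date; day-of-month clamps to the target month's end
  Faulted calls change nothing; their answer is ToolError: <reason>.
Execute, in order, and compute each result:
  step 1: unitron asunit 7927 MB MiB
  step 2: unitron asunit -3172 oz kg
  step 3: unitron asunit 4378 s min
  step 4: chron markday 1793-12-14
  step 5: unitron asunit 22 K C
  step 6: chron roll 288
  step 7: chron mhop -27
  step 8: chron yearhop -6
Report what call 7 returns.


Answer: 1792-06-28

Derivation:
Now I run unitron asunit passing v→7927, u_from→MB, u_to→MiB, giving 123859375/16384.
Invoking unitron asunit passing v→-3172, u_from→oz, u_to→kg, and observe -35969874941/400000000.
Next I call unitron asunit passing v→4378, u_from→s, u_to→min, and get 2189/30.
Using chron markday passing d→1793-12-14, giving 1793-12-14.
Invoking unitron asunit passing v→22, u_from→K, u_to→C, giving -5023/20.
Now I run chron roll passing n→288, which returns 1794-09-28.
I run chron mhop passing n→-27, and see 1792-06-28.
I use chron yearhop passing n→-6, and see 1786-06-28.


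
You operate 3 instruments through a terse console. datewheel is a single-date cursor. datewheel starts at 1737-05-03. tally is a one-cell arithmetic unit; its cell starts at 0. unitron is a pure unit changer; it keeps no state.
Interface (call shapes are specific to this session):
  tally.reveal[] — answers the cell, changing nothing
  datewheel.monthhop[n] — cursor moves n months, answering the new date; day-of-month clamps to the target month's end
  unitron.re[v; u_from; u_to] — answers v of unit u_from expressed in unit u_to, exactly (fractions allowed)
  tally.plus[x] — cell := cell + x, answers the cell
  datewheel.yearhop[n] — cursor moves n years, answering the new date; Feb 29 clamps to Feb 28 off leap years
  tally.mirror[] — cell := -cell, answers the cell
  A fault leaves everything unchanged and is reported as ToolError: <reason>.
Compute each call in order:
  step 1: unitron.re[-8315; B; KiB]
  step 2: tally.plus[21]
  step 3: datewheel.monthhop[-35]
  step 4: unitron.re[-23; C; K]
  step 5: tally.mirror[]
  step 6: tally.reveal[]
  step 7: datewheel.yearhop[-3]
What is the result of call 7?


Answer: 1731-06-03

Derivation:
==> unitron.re(v=-8315, u_from=B, u_to=KiB)
<== -8315/1024
==> tally.plus(x=21)
<== 21
==> datewheel.monthhop(n=-35)
<== 1734-06-03
==> unitron.re(v=-23, u_from=C, u_to=K)
<== 5003/20
==> tally.mirror()
<== -21
==> tally.reveal()
<== -21
==> datewheel.yearhop(n=-3)
<== 1731-06-03


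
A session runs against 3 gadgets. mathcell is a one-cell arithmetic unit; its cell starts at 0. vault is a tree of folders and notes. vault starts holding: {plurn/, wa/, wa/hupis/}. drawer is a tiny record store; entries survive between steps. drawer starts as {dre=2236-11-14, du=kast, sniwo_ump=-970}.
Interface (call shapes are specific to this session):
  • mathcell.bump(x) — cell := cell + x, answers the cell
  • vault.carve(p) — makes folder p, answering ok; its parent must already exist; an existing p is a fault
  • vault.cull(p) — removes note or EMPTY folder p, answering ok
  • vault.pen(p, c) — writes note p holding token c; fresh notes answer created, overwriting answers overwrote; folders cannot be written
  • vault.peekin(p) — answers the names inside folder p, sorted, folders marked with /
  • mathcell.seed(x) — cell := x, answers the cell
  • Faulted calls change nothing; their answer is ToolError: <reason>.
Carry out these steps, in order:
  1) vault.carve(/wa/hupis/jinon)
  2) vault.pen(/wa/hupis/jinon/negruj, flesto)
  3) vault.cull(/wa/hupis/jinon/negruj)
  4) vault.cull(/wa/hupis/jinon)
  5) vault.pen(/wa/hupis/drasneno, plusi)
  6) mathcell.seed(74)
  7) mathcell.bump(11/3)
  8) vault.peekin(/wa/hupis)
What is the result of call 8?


Answer: [drasneno]

Derivation:
==> carve(/wa/hupis/jinon)
<== ok
==> pen(/wa/hupis/jinon/negruj, flesto)
<== created
==> cull(/wa/hupis/jinon/negruj)
<== ok
==> cull(/wa/hupis/jinon)
<== ok
==> pen(/wa/hupis/drasneno, plusi)
<== created
==> seed(74)
<== 74
==> bump(11/3)
<== 233/3
==> peekin(/wa/hupis)
<== [drasneno]


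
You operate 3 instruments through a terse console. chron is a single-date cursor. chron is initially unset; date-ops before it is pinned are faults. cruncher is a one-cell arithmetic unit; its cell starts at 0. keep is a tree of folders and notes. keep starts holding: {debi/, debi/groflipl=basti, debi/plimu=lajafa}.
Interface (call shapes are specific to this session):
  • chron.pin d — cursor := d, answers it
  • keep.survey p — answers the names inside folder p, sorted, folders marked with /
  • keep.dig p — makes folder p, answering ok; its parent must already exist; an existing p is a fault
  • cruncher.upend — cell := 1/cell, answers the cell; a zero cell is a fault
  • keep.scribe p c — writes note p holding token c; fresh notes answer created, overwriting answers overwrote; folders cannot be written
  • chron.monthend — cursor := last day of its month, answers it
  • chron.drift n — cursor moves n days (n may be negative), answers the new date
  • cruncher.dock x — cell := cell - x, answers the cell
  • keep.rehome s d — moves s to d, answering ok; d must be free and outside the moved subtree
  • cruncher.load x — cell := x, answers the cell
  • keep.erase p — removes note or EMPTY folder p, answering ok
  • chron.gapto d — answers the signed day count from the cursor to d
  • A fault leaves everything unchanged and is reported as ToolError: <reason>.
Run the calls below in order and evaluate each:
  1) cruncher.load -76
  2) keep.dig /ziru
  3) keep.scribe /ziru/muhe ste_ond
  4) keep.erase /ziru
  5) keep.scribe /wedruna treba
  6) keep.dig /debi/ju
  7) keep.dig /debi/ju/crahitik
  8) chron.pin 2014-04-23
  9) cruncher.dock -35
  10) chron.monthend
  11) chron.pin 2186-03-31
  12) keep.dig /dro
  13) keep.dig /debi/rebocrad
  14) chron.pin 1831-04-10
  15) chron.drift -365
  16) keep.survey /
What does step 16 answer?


Answer: [debi/, dro/, wedruna, ziru/]

Derivation:
% cruncher.load x=-76
= -76
% keep.dig p=/ziru
= ok
% keep.scribe p=/ziru/muhe c=ste_ond
= created
% keep.erase p=/ziru
= ToolError: not empty
% keep.scribe p=/wedruna c=treba
= created
% keep.dig p=/debi/ju
= ok
% keep.dig p=/debi/ju/crahitik
= ok
% chron.pin d=2014-04-23
= 2014-04-23
% cruncher.dock x=-35
= -41
% chron.monthend
= 2014-04-30
% chron.pin d=2186-03-31
= 2186-03-31
% keep.dig p=/dro
= ok
% keep.dig p=/debi/rebocrad
= ok
% chron.pin d=1831-04-10
= 1831-04-10
% chron.drift n=-365
= 1830-04-10
% keep.survey p=/
= [debi/, dro/, wedruna, ziru/]
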